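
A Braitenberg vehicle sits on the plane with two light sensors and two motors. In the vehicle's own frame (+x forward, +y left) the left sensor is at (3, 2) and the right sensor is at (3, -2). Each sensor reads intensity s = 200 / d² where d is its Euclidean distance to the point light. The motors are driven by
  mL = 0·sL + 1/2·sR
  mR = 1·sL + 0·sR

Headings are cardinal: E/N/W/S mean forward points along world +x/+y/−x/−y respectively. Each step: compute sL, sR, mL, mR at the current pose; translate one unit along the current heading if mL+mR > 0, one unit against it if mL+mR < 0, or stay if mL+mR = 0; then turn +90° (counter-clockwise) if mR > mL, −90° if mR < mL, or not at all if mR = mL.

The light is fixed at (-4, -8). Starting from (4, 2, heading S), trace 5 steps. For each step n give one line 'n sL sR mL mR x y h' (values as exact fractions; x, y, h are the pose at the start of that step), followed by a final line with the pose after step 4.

n=0: pose=(4,2,S); sL=200/149, sR=40/17; mL=20/17, mR=200/149; mL+mR=6380/2533 → advance +1; mR−mL=420/2533 → turn +1·90°
n=1: pose=(4,1,E); sL=100/121, sR=20/17; mL=10/17, mR=100/121; mL+mR=2910/2057 → advance +1; mR−mL=490/2057 → turn +1·90°
n=2: pose=(5,1,N); sL=200/193, sR=40/53; mL=20/53, mR=200/193; mL+mR=14460/10229 → advance +1; mR−mL=6740/10229 → turn +1·90°
n=3: pose=(5,2,W); sL=2, sR=10/9; mL=5/9, mR=2; mL+mR=23/9 → advance +1; mR−mL=13/9 → turn +1·90°
n=4: pose=(4,2,S); sL=200/149, sR=40/17; mL=20/17, mR=200/149; mL+mR=6380/2533 → advance +1; mR−mL=420/2533 → turn +1·90°

0 200/149 40/17 20/17 200/149 4 2 S
1 100/121 20/17 10/17 100/121 4 1 E
2 200/193 40/53 20/53 200/193 5 1 N
3 2 10/9 5/9 2 5 2 W
4 200/149 40/17 20/17 200/149 4 2 S
final 4 1 E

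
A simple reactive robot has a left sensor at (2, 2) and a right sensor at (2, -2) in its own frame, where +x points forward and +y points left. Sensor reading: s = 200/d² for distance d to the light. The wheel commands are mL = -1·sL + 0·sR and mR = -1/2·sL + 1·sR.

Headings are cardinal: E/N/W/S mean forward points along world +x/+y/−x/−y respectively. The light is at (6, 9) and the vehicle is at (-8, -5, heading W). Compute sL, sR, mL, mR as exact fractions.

left sensor world pos  = (-10, -7); dL² = 512
right sensor world pos = (-10, -3); dR² = 400
sL = 200/512 = 25/64
sR = 200/400 = 1/2
mL = -1·sL + 0·sR = -25/64
mR = -1/2·sL + 1·sR = 39/128

25/64 1/2 -25/64 39/128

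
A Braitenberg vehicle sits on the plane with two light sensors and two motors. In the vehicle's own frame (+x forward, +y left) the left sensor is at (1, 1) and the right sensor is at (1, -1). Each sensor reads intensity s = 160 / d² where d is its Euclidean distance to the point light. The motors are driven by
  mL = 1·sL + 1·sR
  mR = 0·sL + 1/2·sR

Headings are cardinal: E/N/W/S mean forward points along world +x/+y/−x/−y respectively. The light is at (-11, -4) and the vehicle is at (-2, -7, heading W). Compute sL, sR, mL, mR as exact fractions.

left sensor world pos  = (-3, -8); dL² = 80
right sensor world pos = (-3, -6); dR² = 68
sL = 160/80 = 2
sR = 160/68 = 40/17
mL = 1·sL + 1·sR = 74/17
mR = 0·sL + 1/2·sR = 20/17

2 40/17 74/17 20/17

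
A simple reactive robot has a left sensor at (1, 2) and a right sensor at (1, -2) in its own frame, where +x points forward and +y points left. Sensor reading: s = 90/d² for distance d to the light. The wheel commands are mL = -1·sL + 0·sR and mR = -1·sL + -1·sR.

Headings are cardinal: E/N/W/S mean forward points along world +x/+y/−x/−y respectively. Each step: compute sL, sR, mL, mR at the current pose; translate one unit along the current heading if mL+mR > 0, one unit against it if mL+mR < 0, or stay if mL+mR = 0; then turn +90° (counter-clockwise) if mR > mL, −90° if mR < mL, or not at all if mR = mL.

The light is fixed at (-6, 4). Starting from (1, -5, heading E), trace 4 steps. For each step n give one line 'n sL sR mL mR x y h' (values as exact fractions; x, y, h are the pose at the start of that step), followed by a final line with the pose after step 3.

n=0: pose=(1,-5,E); sL=90/113, sR=18/37; mL=-90/113, mR=-5364/4181; mL+mR=-8694/4181 → advance -1; mR−mL=-18/37 → turn -1·90°
n=1: pose=(0,-5,S); sL=45/82, sR=45/58; mL=-45/82, mR=-1575/1189; mL+mR=-4455/2378 → advance -1; mR−mL=-45/58 → turn -1·90°
n=2: pose=(0,-4,W); sL=18/25, sR=90/61; mL=-18/25, mR=-3348/1525; mL+mR=-4446/1525 → advance -1; mR−mL=-90/61 → turn -1·90°
n=3: pose=(1,-4,N); sL=45/37, sR=9/13; mL=-45/37, mR=-918/481; mL+mR=-1503/481 → advance -1; mR−mL=-9/13 → turn -1·90°

0 90/113 18/37 -90/113 -5364/4181 1 -5 E
1 45/82 45/58 -45/82 -1575/1189 0 -5 S
2 18/25 90/61 -18/25 -3348/1525 0 -4 W
3 45/37 9/13 -45/37 -918/481 1 -4 N
final 1 -5 E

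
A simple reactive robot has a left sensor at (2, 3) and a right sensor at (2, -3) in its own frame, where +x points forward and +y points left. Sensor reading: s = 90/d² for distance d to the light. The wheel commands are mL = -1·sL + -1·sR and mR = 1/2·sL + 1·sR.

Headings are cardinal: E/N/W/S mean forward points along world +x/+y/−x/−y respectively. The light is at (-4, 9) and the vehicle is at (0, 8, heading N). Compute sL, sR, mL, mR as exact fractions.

left sensor world pos  = (-3, 10); dL² = 2
right sensor world pos = (3, 10); dR² = 50
sL = 90/2 = 45
sR = 90/50 = 9/5
mL = -1·sL + -1·sR = -234/5
mR = 1/2·sL + 1·sR = 243/10

45 9/5 -234/5 243/10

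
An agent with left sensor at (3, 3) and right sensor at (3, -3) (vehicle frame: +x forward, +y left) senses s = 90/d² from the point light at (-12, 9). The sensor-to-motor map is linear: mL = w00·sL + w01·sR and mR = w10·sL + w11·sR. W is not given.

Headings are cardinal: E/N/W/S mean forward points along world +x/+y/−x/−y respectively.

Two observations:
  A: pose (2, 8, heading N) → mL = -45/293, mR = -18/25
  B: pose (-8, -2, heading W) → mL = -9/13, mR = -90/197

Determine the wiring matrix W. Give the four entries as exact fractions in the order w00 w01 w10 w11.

0 -1/2 -1 0

obs A: pose=(2,8,N) → sL=18/25, sR=90/293, mL=-45/293, mR=-18/25
obs B: pose=(-8,-2,W) → sL=90/197, sR=18/13, mL=-9/13, mR=-90/197
sensor matrix S = [[18/25, 90/293], [90/197, 18/13]]; det S = 16069104/18759325
solve [mL_A; mL_B] = S·[w00; w01] and [mR_A; mR_B] = S·[w10; w11]:
  w00 = 0, w01 = -1/2, w10 = -1, w11 = 0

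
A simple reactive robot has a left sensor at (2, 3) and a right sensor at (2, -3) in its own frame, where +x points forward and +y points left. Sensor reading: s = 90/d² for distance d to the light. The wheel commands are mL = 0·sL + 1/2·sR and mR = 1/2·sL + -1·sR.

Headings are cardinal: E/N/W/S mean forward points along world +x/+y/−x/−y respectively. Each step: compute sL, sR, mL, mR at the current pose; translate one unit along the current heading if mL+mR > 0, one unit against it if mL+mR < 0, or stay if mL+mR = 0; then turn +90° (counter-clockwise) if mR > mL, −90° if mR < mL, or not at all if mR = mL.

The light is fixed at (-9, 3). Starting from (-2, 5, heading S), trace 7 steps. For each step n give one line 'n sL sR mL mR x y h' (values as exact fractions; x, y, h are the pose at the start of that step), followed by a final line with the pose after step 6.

0 9/10 45/8 45/16 -207/40 -2 5 S
1 18/5 90/61 45/61 99/305 -2 6 W
2 45/17 45/53 45/106 855/1802 -3 6 N
3 90/17 18/13 9/13 279/221 -3 7 W
4 45/34 45/4 45/8 -180/17 -4 7 S
5 90/13 90/73 45/73 2115/949 -4 8 W
6 45/29 9 9/2 -477/58 -5 8 S
final -5 9 W

n=0: pose=(-2,5,S); sL=9/10, sR=45/8; mL=45/16, mR=-207/40; mL+mR=-189/80 → advance -1; mR−mL=-639/80 → turn -1·90°
n=1: pose=(-2,6,W); sL=18/5, sR=90/61; mL=45/61, mR=99/305; mL+mR=324/305 → advance +1; mR−mL=-126/305 → turn -1·90°
n=2: pose=(-3,6,N); sL=45/17, sR=45/53; mL=45/106, mR=855/1802; mL+mR=810/901 → advance +1; mR−mL=45/901 → turn +1·90°
n=3: pose=(-3,7,W); sL=90/17, sR=18/13; mL=9/13, mR=279/221; mL+mR=432/221 → advance +1; mR−mL=126/221 → turn +1·90°
n=4: pose=(-4,7,S); sL=45/34, sR=45/4; mL=45/8, mR=-180/17; mL+mR=-675/136 → advance -1; mR−mL=-2205/136 → turn -1·90°
n=5: pose=(-4,8,W); sL=90/13, sR=90/73; mL=45/73, mR=2115/949; mL+mR=2700/949 → advance +1; mR−mL=1530/949 → turn +1·90°
n=6: pose=(-5,8,S); sL=45/29, sR=9; mL=9/2, mR=-477/58; mL+mR=-108/29 → advance -1; mR−mL=-369/29 → turn -1·90°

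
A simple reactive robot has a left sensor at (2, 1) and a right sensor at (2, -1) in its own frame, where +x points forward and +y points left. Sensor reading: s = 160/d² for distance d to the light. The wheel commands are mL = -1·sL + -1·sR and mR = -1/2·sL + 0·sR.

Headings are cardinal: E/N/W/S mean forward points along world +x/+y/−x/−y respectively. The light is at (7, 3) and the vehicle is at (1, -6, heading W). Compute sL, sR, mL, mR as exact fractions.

40/41 5/4 -365/164 -20/41

left sensor world pos  = (-1, -7); dL² = 164
right sensor world pos = (-1, -5); dR² = 128
sL = 160/164 = 40/41
sR = 160/128 = 5/4
mL = -1·sL + -1·sR = -365/164
mR = -1/2·sL + 0·sR = -20/41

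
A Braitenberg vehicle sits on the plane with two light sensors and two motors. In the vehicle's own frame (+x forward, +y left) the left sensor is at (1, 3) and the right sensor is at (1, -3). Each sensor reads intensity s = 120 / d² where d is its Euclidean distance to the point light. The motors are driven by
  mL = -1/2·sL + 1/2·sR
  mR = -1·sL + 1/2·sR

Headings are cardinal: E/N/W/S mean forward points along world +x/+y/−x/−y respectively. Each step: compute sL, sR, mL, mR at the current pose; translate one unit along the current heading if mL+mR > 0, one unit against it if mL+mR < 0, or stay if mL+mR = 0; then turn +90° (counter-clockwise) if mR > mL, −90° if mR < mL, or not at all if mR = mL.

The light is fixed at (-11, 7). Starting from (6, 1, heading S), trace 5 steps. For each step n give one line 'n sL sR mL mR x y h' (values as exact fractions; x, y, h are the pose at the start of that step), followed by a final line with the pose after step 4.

0 120/449 24/49 2448/22001 -492/22001 6 1 S
1 30/89 15/34 315/6052 -705/6052 6 0 W
2 40/87 40/159 -160/1537 -1540/4611 7 0 N
3 60/193 60/241 -1440/46513 -8670/46513 7 -1 E
4 120/481 120/277 12240/133237 -4380/133237 6 -1 S
final 6 -2 W

n=0: pose=(6,1,S); sL=120/449, sR=24/49; mL=2448/22001, mR=-492/22001; mL+mR=1956/22001 → advance +1; mR−mL=-60/449 → turn -1·90°
n=1: pose=(6,0,W); sL=30/89, sR=15/34; mL=315/6052, mR=-705/6052; mL+mR=-195/3026 → advance -1; mR−mL=-15/89 → turn -1·90°
n=2: pose=(7,0,N); sL=40/87, sR=40/159; mL=-160/1537, mR=-1540/4611; mL+mR=-2020/4611 → advance -1; mR−mL=-20/87 → turn -1·90°
n=3: pose=(7,-1,E); sL=60/193, sR=60/241; mL=-1440/46513, mR=-8670/46513; mL+mR=-10110/46513 → advance -1; mR−mL=-30/193 → turn -1·90°
n=4: pose=(6,-1,S); sL=120/481, sR=120/277; mL=12240/133237, mR=-4380/133237; mL+mR=7860/133237 → advance +1; mR−mL=-60/481 → turn -1·90°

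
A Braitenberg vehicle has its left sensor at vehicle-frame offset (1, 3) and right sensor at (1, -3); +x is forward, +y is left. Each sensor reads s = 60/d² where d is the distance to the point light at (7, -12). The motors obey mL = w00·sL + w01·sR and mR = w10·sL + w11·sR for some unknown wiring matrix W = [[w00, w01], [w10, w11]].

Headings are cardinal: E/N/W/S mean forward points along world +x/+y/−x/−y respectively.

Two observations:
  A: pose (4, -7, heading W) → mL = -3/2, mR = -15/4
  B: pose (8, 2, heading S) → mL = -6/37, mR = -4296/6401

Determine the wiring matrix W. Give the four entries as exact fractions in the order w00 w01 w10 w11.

-1/2 0 -1 -1

obs A: pose=(4,-7,W) → sL=3, sR=3/4, mL=-3/2, mR=-15/4
obs B: pose=(8,2,S) → sL=12/37, sR=60/173, mL=-6/37, mR=-4296/6401
sensor matrix S = [[3, 3/4], [12/37, 60/173]]; det S = 5103/6401
solve [mL_A; mL_B] = S·[w00; w01] and [mR_A; mR_B] = S·[w10; w11]:
  w00 = -1/2, w01 = 0, w10 = -1, w11 = -1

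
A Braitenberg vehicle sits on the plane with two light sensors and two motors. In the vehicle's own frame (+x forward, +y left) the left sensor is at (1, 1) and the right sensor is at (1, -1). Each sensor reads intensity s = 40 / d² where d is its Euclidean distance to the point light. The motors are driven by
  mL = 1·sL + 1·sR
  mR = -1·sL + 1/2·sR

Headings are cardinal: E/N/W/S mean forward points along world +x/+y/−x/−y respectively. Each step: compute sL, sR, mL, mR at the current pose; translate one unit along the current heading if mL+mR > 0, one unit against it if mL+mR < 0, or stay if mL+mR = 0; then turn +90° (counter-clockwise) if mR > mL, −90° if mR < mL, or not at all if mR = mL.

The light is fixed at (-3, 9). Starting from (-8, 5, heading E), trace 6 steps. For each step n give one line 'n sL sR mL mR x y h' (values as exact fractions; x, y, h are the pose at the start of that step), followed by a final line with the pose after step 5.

0 8/5 40/41 528/205 -228/205 -8 5 E
1 20/17 4/5 168/85 -66/85 -7 5 S
2 40/61 40/41 4080/2501 -420/2501 -7 4 W
3 10/13 5/4 105/52 -15/104 -8 4 N
4 8/5 40/41 528/205 -228/205 -8 5 E
5 20/17 4/5 168/85 -66/85 -7 5 S
final -7 4 W

n=0: pose=(-8,5,E); sL=8/5, sR=40/41; mL=528/205, mR=-228/205; mL+mR=60/41 → advance +1; mR−mL=-756/205 → turn -1·90°
n=1: pose=(-7,5,S); sL=20/17, sR=4/5; mL=168/85, mR=-66/85; mL+mR=6/5 → advance +1; mR−mL=-234/85 → turn -1·90°
n=2: pose=(-7,4,W); sL=40/61, sR=40/41; mL=4080/2501, mR=-420/2501; mL+mR=60/41 → advance +1; mR−mL=-4500/2501 → turn -1·90°
n=3: pose=(-8,4,N); sL=10/13, sR=5/4; mL=105/52, mR=-15/104; mL+mR=15/8 → advance +1; mR−mL=-225/104 → turn -1·90°
n=4: pose=(-8,5,E); sL=8/5, sR=40/41; mL=528/205, mR=-228/205; mL+mR=60/41 → advance +1; mR−mL=-756/205 → turn -1·90°
n=5: pose=(-7,5,S); sL=20/17, sR=4/5; mL=168/85, mR=-66/85; mL+mR=6/5 → advance +1; mR−mL=-234/85 → turn -1·90°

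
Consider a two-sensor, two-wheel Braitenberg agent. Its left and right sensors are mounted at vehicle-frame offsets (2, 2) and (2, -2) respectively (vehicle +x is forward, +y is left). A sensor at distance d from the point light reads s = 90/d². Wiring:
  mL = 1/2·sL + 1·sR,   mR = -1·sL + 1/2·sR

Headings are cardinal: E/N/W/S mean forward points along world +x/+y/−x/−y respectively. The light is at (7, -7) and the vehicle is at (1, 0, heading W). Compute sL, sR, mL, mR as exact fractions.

left sensor world pos  = (-1, -2); dL² = 89
right sensor world pos = (-1, 2); dR² = 145
sL = 90/89 = 90/89
sR = 90/145 = 18/29
mL = 1/2·sL + 1·sR = 2907/2581
mR = -1·sL + 1/2·sR = -1809/2581

90/89 18/29 2907/2581 -1809/2581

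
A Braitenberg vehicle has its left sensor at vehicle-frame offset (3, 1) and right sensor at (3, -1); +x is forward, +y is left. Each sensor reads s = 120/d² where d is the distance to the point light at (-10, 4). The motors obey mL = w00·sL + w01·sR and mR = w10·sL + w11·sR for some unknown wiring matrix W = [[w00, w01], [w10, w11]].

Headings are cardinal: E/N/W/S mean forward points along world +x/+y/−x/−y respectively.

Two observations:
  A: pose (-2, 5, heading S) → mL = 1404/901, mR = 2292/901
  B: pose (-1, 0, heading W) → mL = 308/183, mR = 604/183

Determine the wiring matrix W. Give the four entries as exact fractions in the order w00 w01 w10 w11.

-1/2 1 1 1/2

obs A: pose=(-2,5,S) → sL=24/17, sR=120/53, mL=1404/901, mR=2292/901
obs B: pose=(-1,0,W) → sL=120/61, sR=8/3, mL=308/183, mR=604/183
sensor matrix S = [[24/17, 120/53], [120/61, 8/3]]; det S = -37888/54961
solve [mL_A; mL_B] = S·[w00; w01] and [mR_A; mR_B] = S·[w10; w11]:
  w00 = -1/2, w01 = 1, w10 = 1, w11 = 1/2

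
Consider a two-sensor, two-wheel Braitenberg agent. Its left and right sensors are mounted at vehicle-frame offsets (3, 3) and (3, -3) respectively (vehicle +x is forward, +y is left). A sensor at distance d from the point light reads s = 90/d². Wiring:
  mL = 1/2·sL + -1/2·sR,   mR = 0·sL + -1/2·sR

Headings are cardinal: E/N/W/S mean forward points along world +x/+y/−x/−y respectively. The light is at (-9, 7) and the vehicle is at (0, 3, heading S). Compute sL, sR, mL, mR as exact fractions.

90/193 18/17 -972/3281 -9/17

left sensor world pos  = (3, 0); dL² = 193
right sensor world pos = (-3, 0); dR² = 85
sL = 90/193 = 90/193
sR = 90/85 = 18/17
mL = 1/2·sL + -1/2·sR = -972/3281
mR = 0·sL + -1/2·sR = -9/17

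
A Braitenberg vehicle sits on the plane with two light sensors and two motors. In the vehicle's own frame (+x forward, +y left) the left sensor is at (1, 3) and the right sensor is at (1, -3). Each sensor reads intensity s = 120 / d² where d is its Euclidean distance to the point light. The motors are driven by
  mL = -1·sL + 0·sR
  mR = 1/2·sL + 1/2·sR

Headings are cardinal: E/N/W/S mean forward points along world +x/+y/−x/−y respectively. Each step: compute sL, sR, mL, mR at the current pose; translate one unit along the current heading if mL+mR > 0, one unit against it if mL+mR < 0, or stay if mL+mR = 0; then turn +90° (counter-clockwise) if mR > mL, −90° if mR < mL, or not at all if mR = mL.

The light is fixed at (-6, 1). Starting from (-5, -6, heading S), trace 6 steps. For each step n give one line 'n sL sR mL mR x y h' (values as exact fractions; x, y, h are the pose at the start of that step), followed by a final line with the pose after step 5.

0 3/2 30/17 -3/2 111/68 -5 -6 S
1 120/29 24/25 -120/29 1848/725 -5 -7 E
2 60/29 60/29 -60/29 60/29 -6 -7 N
3 60/61 60/13 -60/61 2220/793 -6 -7 W
4 24/17 120/97 -24/17 2184/1649 -7 -7 S
5 15/2 6/5 -15/2 87/20 -7 -6 E
final -8 -6 N

n=0: pose=(-5,-6,S); sL=3/2, sR=30/17; mL=-3/2, mR=111/68; mL+mR=9/68 → advance +1; mR−mL=213/68 → turn +1·90°
n=1: pose=(-5,-7,E); sL=120/29, sR=24/25; mL=-120/29, mR=1848/725; mL+mR=-1152/725 → advance -1; mR−mL=4848/725 → turn +1·90°
n=2: pose=(-6,-7,N); sL=60/29, sR=60/29; mL=-60/29, mR=60/29; mL+mR=0 → advance +0; mR−mL=120/29 → turn +1·90°
n=3: pose=(-6,-7,W); sL=60/61, sR=60/13; mL=-60/61, mR=2220/793; mL+mR=1440/793 → advance +1; mR−mL=3000/793 → turn +1·90°
n=4: pose=(-7,-7,S); sL=24/17, sR=120/97; mL=-24/17, mR=2184/1649; mL+mR=-144/1649 → advance -1; mR−mL=4512/1649 → turn +1·90°
n=5: pose=(-7,-6,E); sL=15/2, sR=6/5; mL=-15/2, mR=87/20; mL+mR=-63/20 → advance -1; mR−mL=237/20 → turn +1·90°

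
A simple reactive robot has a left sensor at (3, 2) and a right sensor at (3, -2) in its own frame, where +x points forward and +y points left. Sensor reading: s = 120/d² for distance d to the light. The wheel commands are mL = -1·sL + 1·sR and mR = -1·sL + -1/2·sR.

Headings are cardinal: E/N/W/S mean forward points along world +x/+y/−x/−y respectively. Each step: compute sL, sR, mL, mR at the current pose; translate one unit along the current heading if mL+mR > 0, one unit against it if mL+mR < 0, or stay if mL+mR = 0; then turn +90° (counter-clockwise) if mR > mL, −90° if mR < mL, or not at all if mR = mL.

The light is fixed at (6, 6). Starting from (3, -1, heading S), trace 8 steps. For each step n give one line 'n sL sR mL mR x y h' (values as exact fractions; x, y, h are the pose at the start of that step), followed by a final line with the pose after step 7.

n=0: pose=(3,-1,S); sL=120/101, sR=24/25; mL=-576/2525, mR=-4212/2525; mL+mR=-4788/2525 → advance -1; mR−mL=-36/25 → turn -1·90°
n=1: pose=(3,0,W); sL=6/5, sR=30/13; mL=72/65, mR=-153/65; mL+mR=-81/65 → advance -1; mR−mL=-45/13 → turn -1·90°
n=2: pose=(4,0,N); sL=24/5, sR=40/3; mL=128/15, mR=-172/15; mL+mR=-44/15 → advance -1; mR−mL=-20 → turn -1·90°
n=3: pose=(4,-1,E); sL=60/13, sR=60/41; mL=-1680/533, mR=-2850/533; mL+mR=-4530/533 → advance -1; mR−mL=-90/41 → turn -1·90°
n=4: pose=(3,-1,S); sL=120/101, sR=24/25; mL=-576/2525, mR=-4212/2525; mL+mR=-4788/2525 → advance -1; mR−mL=-36/25 → turn -1·90°
n=5: pose=(3,0,W); sL=6/5, sR=30/13; mL=72/65, mR=-153/65; mL+mR=-81/65 → advance -1; mR−mL=-45/13 → turn -1·90°
n=6: pose=(4,0,N); sL=24/5, sR=40/3; mL=128/15, mR=-172/15; mL+mR=-44/15 → advance -1; mR−mL=-20 → turn -1·90°
n=7: pose=(4,-1,E); sL=60/13, sR=60/41; mL=-1680/533, mR=-2850/533; mL+mR=-4530/533 → advance -1; mR−mL=-90/41 → turn -1·90°

0 120/101 24/25 -576/2525 -4212/2525 3 -1 S
1 6/5 30/13 72/65 -153/65 3 0 W
2 24/5 40/3 128/15 -172/15 4 0 N
3 60/13 60/41 -1680/533 -2850/533 4 -1 E
4 120/101 24/25 -576/2525 -4212/2525 3 -1 S
5 6/5 30/13 72/65 -153/65 3 0 W
6 24/5 40/3 128/15 -172/15 4 0 N
7 60/13 60/41 -1680/533 -2850/533 4 -1 E
final 3 -1 S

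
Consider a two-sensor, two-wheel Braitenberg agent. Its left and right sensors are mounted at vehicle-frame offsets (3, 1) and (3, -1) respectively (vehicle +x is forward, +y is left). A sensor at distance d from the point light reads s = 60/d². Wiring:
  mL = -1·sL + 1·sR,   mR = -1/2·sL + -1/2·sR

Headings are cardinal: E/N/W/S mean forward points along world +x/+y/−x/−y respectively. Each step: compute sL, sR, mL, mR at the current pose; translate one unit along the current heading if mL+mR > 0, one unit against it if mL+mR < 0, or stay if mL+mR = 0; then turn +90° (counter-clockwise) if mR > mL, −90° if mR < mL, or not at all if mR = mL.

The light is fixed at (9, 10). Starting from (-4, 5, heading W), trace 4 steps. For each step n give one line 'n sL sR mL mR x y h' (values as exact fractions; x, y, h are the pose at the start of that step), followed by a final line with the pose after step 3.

0 15/73 15/68 75/4964 -2115/9928 -4 5 W
1 60/173 12/25 576/4325 -1788/4325 -3 5 N
2 30/53 6/13 -72/689 -354/689 -3 4 E
3 4/15 60/277 -208/4155 -1004/4155 -4 4 S
final -4 5 W

n=0: pose=(-4,5,W); sL=15/73, sR=15/68; mL=75/4964, mR=-2115/9928; mL+mR=-1965/9928 → advance -1; mR−mL=-2265/9928 → turn -1·90°
n=1: pose=(-3,5,N); sL=60/173, sR=12/25; mL=576/4325, mR=-1788/4325; mL+mR=-1212/4325 → advance -1; mR−mL=-2364/4325 → turn -1·90°
n=2: pose=(-3,4,E); sL=30/53, sR=6/13; mL=-72/689, mR=-354/689; mL+mR=-426/689 → advance -1; mR−mL=-282/689 → turn -1·90°
n=3: pose=(-4,4,S); sL=4/15, sR=60/277; mL=-208/4155, mR=-1004/4155; mL+mR=-404/1385 → advance -1; mR−mL=-796/4155 → turn -1·90°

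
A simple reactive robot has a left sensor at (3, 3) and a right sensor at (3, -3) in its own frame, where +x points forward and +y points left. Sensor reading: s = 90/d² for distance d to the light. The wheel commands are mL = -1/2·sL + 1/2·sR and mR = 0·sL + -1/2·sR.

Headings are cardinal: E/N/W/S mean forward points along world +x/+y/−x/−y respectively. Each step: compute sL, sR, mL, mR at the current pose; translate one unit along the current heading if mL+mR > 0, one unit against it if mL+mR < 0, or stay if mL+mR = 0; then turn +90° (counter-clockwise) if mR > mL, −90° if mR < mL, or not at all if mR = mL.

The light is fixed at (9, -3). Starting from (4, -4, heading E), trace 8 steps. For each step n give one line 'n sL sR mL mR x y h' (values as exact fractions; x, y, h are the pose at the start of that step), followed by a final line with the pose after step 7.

0 45/4 9/2 -27/8 -9/4 4 -4 E
1 18/17 90/13 648/221 -45/13 3 -4 N
2 9 45/17 -54/17 -45/34 3 -5 E
3 90/101 90/17 3780/1717 -45/17 2 -5 N
4 45/8 45/26 -405/208 -45/52 2 -6 E
5 90/121 18/5 864/605 -9/5 1 -6 N
6 45/13 45/37 -540/481 -45/74 1 -7 E
7 18/29 90/37 972/1073 -45/37 0 -7 N
final 0 -8 E

n=0: pose=(4,-4,E); sL=45/4, sR=9/2; mL=-27/8, mR=-9/4; mL+mR=-45/8 → advance -1; mR−mL=9/8 → turn +1·90°
n=1: pose=(3,-4,N); sL=18/17, sR=90/13; mL=648/221, mR=-45/13; mL+mR=-9/17 → advance -1; mR−mL=-1413/221 → turn -1·90°
n=2: pose=(3,-5,E); sL=9, sR=45/17; mL=-54/17, mR=-45/34; mL+mR=-9/2 → advance -1; mR−mL=63/34 → turn +1·90°
n=3: pose=(2,-5,N); sL=90/101, sR=90/17; mL=3780/1717, mR=-45/17; mL+mR=-45/101 → advance -1; mR−mL=-8325/1717 → turn -1·90°
n=4: pose=(2,-6,E); sL=45/8, sR=45/26; mL=-405/208, mR=-45/52; mL+mR=-45/16 → advance -1; mR−mL=225/208 → turn +1·90°
n=5: pose=(1,-6,N); sL=90/121, sR=18/5; mL=864/605, mR=-9/5; mL+mR=-45/121 → advance -1; mR−mL=-1953/605 → turn -1·90°
n=6: pose=(1,-7,E); sL=45/13, sR=45/37; mL=-540/481, mR=-45/74; mL+mR=-45/26 → advance -1; mR−mL=495/962 → turn +1·90°
n=7: pose=(0,-7,N); sL=18/29, sR=90/37; mL=972/1073, mR=-45/37; mL+mR=-9/29 → advance -1; mR−mL=-2277/1073 → turn -1·90°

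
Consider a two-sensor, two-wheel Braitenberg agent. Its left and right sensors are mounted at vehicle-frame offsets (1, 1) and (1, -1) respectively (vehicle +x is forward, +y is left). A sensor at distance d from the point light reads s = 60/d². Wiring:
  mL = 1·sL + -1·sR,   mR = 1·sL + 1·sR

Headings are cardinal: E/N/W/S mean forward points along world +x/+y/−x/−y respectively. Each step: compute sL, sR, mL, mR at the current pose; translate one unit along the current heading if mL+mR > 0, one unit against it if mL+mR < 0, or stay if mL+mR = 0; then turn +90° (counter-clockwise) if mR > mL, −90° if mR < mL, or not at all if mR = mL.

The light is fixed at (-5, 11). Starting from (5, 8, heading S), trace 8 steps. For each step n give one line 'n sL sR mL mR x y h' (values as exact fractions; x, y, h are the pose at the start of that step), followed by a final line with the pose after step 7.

n=0: pose=(5,8,S); sL=60/137, sR=60/97; mL=-2400/13289, mR=14040/13289; mL+mR=120/137 → advance +1; mR−mL=120/97 → turn +1·90°
n=1: pose=(5,7,E); sL=6/13, sR=30/73; mL=48/949, mR=828/949; mL+mR=12/13 → advance +1; mR−mL=60/73 → turn +1·90°
n=2: pose=(6,7,N); sL=60/109, sR=20/51; mL=880/5559, mR=5240/5559; mL+mR=120/109 → advance +1; mR−mL=40/51 → turn +1·90°
n=3: pose=(6,8,W); sL=15/29, sR=15/26; mL=-45/754, mR=825/754; mL+mR=30/29 → advance +1; mR−mL=15/13 → turn +1·90°
n=4: pose=(5,8,S); sL=60/137, sR=60/97; mL=-2400/13289, mR=14040/13289; mL+mR=120/137 → advance +1; mR−mL=120/97 → turn +1·90°
n=5: pose=(5,7,E); sL=6/13, sR=30/73; mL=48/949, mR=828/949; mL+mR=12/13 → advance +1; mR−mL=60/73 → turn +1·90°
n=6: pose=(6,7,N); sL=60/109, sR=20/51; mL=880/5559, mR=5240/5559; mL+mR=120/109 → advance +1; mR−mL=40/51 → turn +1·90°
n=7: pose=(6,8,W); sL=15/29, sR=15/26; mL=-45/754, mR=825/754; mL+mR=30/29 → advance +1; mR−mL=15/13 → turn +1·90°

0 60/137 60/97 -2400/13289 14040/13289 5 8 S
1 6/13 30/73 48/949 828/949 5 7 E
2 60/109 20/51 880/5559 5240/5559 6 7 N
3 15/29 15/26 -45/754 825/754 6 8 W
4 60/137 60/97 -2400/13289 14040/13289 5 8 S
5 6/13 30/73 48/949 828/949 5 7 E
6 60/109 20/51 880/5559 5240/5559 6 7 N
7 15/29 15/26 -45/754 825/754 6 8 W
final 5 8 S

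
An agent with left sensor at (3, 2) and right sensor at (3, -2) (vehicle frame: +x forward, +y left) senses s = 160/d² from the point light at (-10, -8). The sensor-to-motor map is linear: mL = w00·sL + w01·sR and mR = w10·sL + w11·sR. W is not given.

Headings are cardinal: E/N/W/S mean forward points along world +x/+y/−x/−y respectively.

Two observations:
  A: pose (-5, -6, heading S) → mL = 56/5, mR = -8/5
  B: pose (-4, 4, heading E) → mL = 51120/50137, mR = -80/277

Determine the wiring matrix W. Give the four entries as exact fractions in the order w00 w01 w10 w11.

obs A: pose=(-5,-6,S) → sL=16/5, sR=16, mL=56/5, mR=-8/5
obs B: pose=(-4,4,E) → sL=160/277, sR=160/181, mL=51120/50137, mR=-80/277
sensor matrix S = [[16/5, 16], [160/277, 160/181]]; det S = -321536/50137
solve [mL_A; mL_B] = S·[w00; w01] and [mR_A; mR_B] = S·[w10; w11]:
  w00 = 1, w01 = 1/2, w10 = -1/2, w11 = 0

1 1/2 -1/2 0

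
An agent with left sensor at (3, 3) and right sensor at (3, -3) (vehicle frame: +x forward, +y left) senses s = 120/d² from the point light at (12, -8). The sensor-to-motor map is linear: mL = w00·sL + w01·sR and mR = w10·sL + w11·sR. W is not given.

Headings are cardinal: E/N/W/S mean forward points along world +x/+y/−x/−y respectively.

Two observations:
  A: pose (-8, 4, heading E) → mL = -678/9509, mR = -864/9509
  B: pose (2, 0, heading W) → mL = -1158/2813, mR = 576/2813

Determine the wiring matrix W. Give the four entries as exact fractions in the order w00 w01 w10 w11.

obs A: pose=(-8,4,E) → sL=60/257, sR=12/37, mL=-678/9509, mR=-864/9509
obs B: pose=(2,0,W) → sL=60/97, sR=12/29, mL=-1158/2813, mR=576/2813
sensor matrix S = [[60/257, 12/37], [60/97, 12/29]]; det S = -2782080/26748817
solve [mL_A; mL_B] = S·[w00; w01] and [mR_A; mR_B] = S·[w10; w11]:
  w00 = -1, w01 = 1/2, w10 = 1, w11 = -1

-1 1/2 1 -1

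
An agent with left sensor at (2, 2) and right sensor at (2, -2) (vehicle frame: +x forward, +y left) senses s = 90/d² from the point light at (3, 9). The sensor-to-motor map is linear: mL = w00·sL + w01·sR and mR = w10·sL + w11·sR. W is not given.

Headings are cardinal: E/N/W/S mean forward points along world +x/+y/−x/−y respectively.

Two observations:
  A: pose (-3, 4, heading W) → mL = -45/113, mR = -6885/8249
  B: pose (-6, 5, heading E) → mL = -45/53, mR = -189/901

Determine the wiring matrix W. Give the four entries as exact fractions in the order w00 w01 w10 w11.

obs A: pose=(-3,4,W) → sL=90/113, sR=90/73, mL=-45/113, mR=-6885/8249
obs B: pose=(-6,5,E) → sL=90/53, sR=18/17, mL=-45/53, mR=-189/901
sensor matrix S = [[90/113, 90/73], [90/53, 18/17]]; det S = -9292320/7432349
solve [mL_A; mL_B] = S·[w00; w01] and [mR_A; mR_B] = S·[w10; w11]:
  w00 = -1/2, w01 = 0, w10 = 1/2, w11 = -1

-1/2 0 1/2 -1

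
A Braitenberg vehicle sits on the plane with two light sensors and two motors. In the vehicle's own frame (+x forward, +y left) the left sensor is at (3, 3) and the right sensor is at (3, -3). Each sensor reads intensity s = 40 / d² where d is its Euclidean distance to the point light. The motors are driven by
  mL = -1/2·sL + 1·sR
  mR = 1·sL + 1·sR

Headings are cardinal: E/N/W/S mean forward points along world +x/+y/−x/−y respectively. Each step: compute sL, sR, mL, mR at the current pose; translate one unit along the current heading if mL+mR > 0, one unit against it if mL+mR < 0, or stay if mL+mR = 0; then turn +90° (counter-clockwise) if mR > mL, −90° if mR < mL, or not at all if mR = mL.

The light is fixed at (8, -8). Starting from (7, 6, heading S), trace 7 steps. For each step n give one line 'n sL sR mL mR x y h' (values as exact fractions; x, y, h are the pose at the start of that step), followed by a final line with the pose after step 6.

0 8/25 40/137 452/3425 2096/3425 7 6 S
1 2/13 5/13 4/13 7/13 7 5 E
2 8/53 8/53 4/53 16/53 8 5 N
3 4/13 20/149 -38/1937 856/1937 8 6 W
4 8/25 40/137 452/3425 2096/3425 7 6 S
5 2/13 5/13 4/13 7/13 7 5 E
6 8/53 8/53 4/53 16/53 8 5 N
final 8 6 W

n=0: pose=(7,6,S); sL=8/25, sR=40/137; mL=452/3425, mR=2096/3425; mL+mR=2548/3425 → advance +1; mR−mL=12/25 → turn +1·90°
n=1: pose=(7,5,E); sL=2/13, sR=5/13; mL=4/13, mR=7/13; mL+mR=11/13 → advance +1; mR−mL=3/13 → turn +1·90°
n=2: pose=(8,5,N); sL=8/53, sR=8/53; mL=4/53, mR=16/53; mL+mR=20/53 → advance +1; mR−mL=12/53 → turn +1·90°
n=3: pose=(8,6,W); sL=4/13, sR=20/149; mL=-38/1937, mR=856/1937; mL+mR=818/1937 → advance +1; mR−mL=6/13 → turn +1·90°
n=4: pose=(7,6,S); sL=8/25, sR=40/137; mL=452/3425, mR=2096/3425; mL+mR=2548/3425 → advance +1; mR−mL=12/25 → turn +1·90°
n=5: pose=(7,5,E); sL=2/13, sR=5/13; mL=4/13, mR=7/13; mL+mR=11/13 → advance +1; mR−mL=3/13 → turn +1·90°
n=6: pose=(8,5,N); sL=8/53, sR=8/53; mL=4/53, mR=16/53; mL+mR=20/53 → advance +1; mR−mL=12/53 → turn +1·90°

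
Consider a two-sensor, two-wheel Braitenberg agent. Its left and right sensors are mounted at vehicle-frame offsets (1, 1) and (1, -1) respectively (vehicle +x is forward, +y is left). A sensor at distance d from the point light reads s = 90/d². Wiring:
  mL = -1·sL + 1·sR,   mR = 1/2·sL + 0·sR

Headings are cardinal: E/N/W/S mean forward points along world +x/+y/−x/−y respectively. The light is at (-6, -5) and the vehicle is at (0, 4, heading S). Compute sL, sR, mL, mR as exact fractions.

90/113 90/89 2160/10057 45/113

left sensor world pos  = (1, 3); dL² = 113
right sensor world pos = (-1, 3); dR² = 89
sL = 90/113 = 90/113
sR = 90/89 = 90/89
mL = -1·sL + 1·sR = 2160/10057
mR = 1/2·sL + 0·sR = 45/113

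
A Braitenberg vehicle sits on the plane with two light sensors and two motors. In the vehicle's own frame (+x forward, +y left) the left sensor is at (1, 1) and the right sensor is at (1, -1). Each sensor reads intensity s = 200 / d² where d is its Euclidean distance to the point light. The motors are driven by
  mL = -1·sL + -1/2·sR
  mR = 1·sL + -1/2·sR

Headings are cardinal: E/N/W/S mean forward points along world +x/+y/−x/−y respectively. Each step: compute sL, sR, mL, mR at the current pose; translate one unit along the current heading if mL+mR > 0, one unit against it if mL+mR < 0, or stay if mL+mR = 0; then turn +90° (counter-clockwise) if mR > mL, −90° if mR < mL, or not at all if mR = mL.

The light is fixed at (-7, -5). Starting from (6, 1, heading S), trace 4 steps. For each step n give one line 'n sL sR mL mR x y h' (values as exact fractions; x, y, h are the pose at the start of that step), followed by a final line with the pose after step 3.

0 200/221 200/169 -4300/2873 900/2873 6 1 S
1 10/13 25/29 -905/754 255/754 6 2 E
2 40/37 200/233 -13020/8621 5620/8621 5 2 N
3 100/73 20/17 -2430/1241 970/1241 5 1 W
final 6 1 S

n=0: pose=(6,1,S); sL=200/221, sR=200/169; mL=-4300/2873, mR=900/2873; mL+mR=-200/169 → advance -1; mR−mL=400/221 → turn +1·90°
n=1: pose=(6,2,E); sL=10/13, sR=25/29; mL=-905/754, mR=255/754; mL+mR=-25/29 → advance -1; mR−mL=20/13 → turn +1·90°
n=2: pose=(5,2,N); sL=40/37, sR=200/233; mL=-13020/8621, mR=5620/8621; mL+mR=-200/233 → advance -1; mR−mL=80/37 → turn +1·90°
n=3: pose=(5,1,W); sL=100/73, sR=20/17; mL=-2430/1241, mR=970/1241; mL+mR=-20/17 → advance -1; mR−mL=200/73 → turn +1·90°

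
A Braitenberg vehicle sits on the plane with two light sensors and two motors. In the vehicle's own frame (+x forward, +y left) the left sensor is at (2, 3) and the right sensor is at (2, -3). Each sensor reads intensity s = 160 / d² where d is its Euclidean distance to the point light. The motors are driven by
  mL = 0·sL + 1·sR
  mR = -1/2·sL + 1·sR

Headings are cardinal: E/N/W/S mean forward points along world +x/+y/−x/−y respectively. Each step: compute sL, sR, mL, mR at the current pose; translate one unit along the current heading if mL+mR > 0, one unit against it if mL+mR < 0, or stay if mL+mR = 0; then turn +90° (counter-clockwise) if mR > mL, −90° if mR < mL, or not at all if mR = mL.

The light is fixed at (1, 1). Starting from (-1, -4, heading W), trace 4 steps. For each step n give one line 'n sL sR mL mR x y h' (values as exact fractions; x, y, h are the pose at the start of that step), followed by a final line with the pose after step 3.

n=0: pose=(-1,-4,W); sL=2, sR=8; mL=8, mR=7; mL+mR=15 → advance +1; mR−mL=-1 → turn -1·90°
n=1: pose=(-2,-4,N); sL=32/9, sR=160/9; mL=160/9, mR=16; mL+mR=304/9 → advance +1; mR−mL=-16/9 → turn -1·90°
n=2: pose=(-2,-3,E); sL=80, sR=16/5; mL=16/5, mR=-184/5; mL+mR=-168/5 → advance -1; mR−mL=-40 → turn -1·90°
n=3: pose=(-3,-3,S); sL=160/37, sR=32/17; mL=32/17, mR=-176/629; mL+mR=1008/629 → advance +1; mR−mL=-80/37 → turn -1·90°

0 2 8 8 7 -1 -4 W
1 32/9 160/9 160/9 16 -2 -4 N
2 80 16/5 16/5 -184/5 -2 -3 E
3 160/37 32/17 32/17 -176/629 -3 -3 S
final -3 -4 W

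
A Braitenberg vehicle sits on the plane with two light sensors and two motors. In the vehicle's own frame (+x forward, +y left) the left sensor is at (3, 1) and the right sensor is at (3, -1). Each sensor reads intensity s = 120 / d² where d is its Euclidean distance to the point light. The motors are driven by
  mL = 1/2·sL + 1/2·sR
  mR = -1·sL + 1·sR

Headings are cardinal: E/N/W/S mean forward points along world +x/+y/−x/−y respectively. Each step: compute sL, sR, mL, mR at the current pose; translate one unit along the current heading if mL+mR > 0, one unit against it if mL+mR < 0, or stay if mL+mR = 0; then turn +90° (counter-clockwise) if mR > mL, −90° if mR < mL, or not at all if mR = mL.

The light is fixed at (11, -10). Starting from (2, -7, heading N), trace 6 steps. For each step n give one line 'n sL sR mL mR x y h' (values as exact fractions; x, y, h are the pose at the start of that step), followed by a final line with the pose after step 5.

n=0: pose=(2,-7,N); sL=15/17, sR=6/5; mL=177/170, mR=27/85; mL+mR=231/170 → advance +1; mR−mL=-123/170 → turn -1·90°
n=1: pose=(2,-6,E); sL=120/61, sR=8/3; mL=424/183, mR=128/183; mL+mR=184/61 → advance +1; mR−mL=-296/183 → turn -1·90°
n=2: pose=(3,-6,S); sL=12/5, sR=60/41; mL=396/205, mR=-192/205; mL+mR=204/205 → advance +1; mR−mL=-588/205 → turn -1·90°
n=3: pose=(3,-7,W); sL=24/25, sR=120/137; mL=3144/3425, mR=-288/3425; mL+mR=2856/3425 → advance +1; mR−mL=-3432/3425 → turn -1·90°
n=4: pose=(2,-7,N); sL=15/17, sR=6/5; mL=177/170, mR=27/85; mL+mR=231/170 → advance +1; mR−mL=-123/170 → turn -1·90°
n=5: pose=(2,-6,E); sL=120/61, sR=8/3; mL=424/183, mR=128/183; mL+mR=184/61 → advance +1; mR−mL=-296/183 → turn -1·90°

0 15/17 6/5 177/170 27/85 2 -7 N
1 120/61 8/3 424/183 128/183 2 -6 E
2 12/5 60/41 396/205 -192/205 3 -6 S
3 24/25 120/137 3144/3425 -288/3425 3 -7 W
4 15/17 6/5 177/170 27/85 2 -7 N
5 120/61 8/3 424/183 128/183 2 -6 E
final 3 -6 S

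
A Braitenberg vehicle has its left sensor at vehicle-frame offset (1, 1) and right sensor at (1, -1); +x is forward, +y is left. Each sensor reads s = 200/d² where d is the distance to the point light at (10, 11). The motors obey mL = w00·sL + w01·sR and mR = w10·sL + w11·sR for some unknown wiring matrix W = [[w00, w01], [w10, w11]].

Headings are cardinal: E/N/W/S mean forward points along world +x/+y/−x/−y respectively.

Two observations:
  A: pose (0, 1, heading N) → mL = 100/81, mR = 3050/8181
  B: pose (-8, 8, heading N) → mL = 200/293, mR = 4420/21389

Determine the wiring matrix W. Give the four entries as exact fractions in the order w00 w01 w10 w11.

obs A: pose=(0,1,N) → sL=100/101, sR=100/81, mL=100/81, mR=3050/8181
obs B: pose=(-8,8,N) → sL=40/73, sR=200/293, mL=200/293, mR=4420/21389
sensor matrix S = [[100/101, 100/81], [40/73, 200/293]]; det S = -112000/174983409
solve [mL_A; mL_B] = S·[w00; w01] and [mR_A; mR_B] = S·[w10; w11]:
  w00 = 0, w01 = 1, w10 = 1, w11 = -1/2

0 1 1 -1/2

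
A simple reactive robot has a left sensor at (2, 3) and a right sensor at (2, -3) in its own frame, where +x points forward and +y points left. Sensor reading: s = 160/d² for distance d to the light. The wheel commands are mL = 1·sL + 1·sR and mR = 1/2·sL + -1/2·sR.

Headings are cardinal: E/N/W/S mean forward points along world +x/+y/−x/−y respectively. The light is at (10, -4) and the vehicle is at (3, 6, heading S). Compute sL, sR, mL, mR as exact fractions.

2 40/41 122/41 21/41

left sensor world pos  = (6, 4); dL² = 80
right sensor world pos = (0, 4); dR² = 164
sL = 160/80 = 2
sR = 160/164 = 40/41
mL = 1·sL + 1·sR = 122/41
mR = 1/2·sL + -1/2·sR = 21/41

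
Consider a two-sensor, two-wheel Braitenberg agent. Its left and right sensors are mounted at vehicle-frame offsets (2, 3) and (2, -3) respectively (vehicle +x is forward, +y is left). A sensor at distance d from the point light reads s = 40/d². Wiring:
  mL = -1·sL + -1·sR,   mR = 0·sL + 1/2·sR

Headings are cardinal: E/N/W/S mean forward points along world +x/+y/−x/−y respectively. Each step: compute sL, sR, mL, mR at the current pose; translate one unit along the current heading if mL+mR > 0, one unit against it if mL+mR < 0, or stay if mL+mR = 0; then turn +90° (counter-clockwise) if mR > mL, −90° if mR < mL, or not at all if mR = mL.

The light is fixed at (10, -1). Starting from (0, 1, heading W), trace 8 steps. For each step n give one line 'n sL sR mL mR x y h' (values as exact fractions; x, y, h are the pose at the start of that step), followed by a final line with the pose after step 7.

0 8/29 40/169 -2512/4901 20/169 0 1 W
1 10/9 5/18 -25/18 5/36 1 1 S
2 8/17 40/49 -1072/833 20/49 1 2 E
3 20/97 20/37 -2680/3589 10/37 0 2 N
4 8/29 40/169 -2512/4901 20/169 0 1 W
5 10/9 5/18 -25/18 5/36 1 1 S
6 8/17 40/49 -1072/833 20/49 1 2 E
7 20/97 20/37 -2680/3589 10/37 0 2 N
final 0 1 W

n=0: pose=(0,1,W); sL=8/29, sR=40/169; mL=-2512/4901, mR=20/169; mL+mR=-1932/4901 → advance -1; mR−mL=3092/4901 → turn +1·90°
n=1: pose=(1,1,S); sL=10/9, sR=5/18; mL=-25/18, mR=5/36; mL+mR=-5/4 → advance -1; mR−mL=55/36 → turn +1·90°
n=2: pose=(1,2,E); sL=8/17, sR=40/49; mL=-1072/833, mR=20/49; mL+mR=-732/833 → advance -1; mR−mL=1412/833 → turn +1·90°
n=3: pose=(0,2,N); sL=20/97, sR=20/37; mL=-2680/3589, mR=10/37; mL+mR=-1710/3589 → advance -1; mR−mL=3650/3589 → turn +1·90°
n=4: pose=(0,1,W); sL=8/29, sR=40/169; mL=-2512/4901, mR=20/169; mL+mR=-1932/4901 → advance -1; mR−mL=3092/4901 → turn +1·90°
n=5: pose=(1,1,S); sL=10/9, sR=5/18; mL=-25/18, mR=5/36; mL+mR=-5/4 → advance -1; mR−mL=55/36 → turn +1·90°
n=6: pose=(1,2,E); sL=8/17, sR=40/49; mL=-1072/833, mR=20/49; mL+mR=-732/833 → advance -1; mR−mL=1412/833 → turn +1·90°
n=7: pose=(0,2,N); sL=20/97, sR=20/37; mL=-2680/3589, mR=10/37; mL+mR=-1710/3589 → advance -1; mR−mL=3650/3589 → turn +1·90°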